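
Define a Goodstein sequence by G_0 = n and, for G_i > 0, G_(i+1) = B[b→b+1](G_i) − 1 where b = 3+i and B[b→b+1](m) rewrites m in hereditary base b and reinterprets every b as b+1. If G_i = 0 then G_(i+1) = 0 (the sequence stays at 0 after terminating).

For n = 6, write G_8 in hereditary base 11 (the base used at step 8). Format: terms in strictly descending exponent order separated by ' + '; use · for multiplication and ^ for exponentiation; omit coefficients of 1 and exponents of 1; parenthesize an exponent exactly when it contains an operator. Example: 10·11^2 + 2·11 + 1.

4

G_0=6  [base 3] 2·3  →[3↦4]→  2·4 = 8  −1 ⇒ G_1=7
G_1=7  [base 4] 4 + 3  →[4↦5]→  5 + 3 = 8  −1 ⇒ G_2=7
G_2=7  [base 5] 5 + 2  →[5↦6]→  6 + 2 = 8  −1 ⇒ G_3=7
G_3=7  [base 6] 6 + 1  →[6↦7]→  7 + 1 = 8  −1 ⇒ G_4=7
G_4=7  [base 7] 7  →[7↦8]→  8 = 8  −1 ⇒ G_5=7
G_5=7  [base 8] 7  →[8↦9]→  7 = 7  −1 ⇒ G_6=6
G_6=6  [base 9] 6  →[9↦10]→  6 = 6  −1 ⇒ G_7=5
G_7=5  [base 10] 5  →[10↦11]→  5 = 5  −1 ⇒ G_8=4
G_8=4  [base 11] 4  →[11↦12]→  4 = 4  −1 ⇒ G_9=3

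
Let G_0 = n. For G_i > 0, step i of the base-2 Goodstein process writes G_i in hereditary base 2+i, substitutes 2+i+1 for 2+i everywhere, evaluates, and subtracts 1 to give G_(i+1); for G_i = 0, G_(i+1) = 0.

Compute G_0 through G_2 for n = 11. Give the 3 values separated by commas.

step 0: 11 = 2^(2 + 1) + 2 + 1; sub 3 for 2: 3^(3 + 1) + 3 + 1; = 85; G_1 = 85−1 = 84
step 1: 84 = 3^(3 + 1) + 3; sub 4 for 3: 4^(4 + 1) + 4; = 1028; G_2 = 1028−1 = 1027

11, 84, 1027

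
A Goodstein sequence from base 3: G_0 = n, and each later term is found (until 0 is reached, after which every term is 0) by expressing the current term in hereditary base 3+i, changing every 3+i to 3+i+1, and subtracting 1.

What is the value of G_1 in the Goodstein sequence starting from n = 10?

16

(0) 10|_3 = 3^2 + 1 ↦ 4^2 + 1|_4 = 17 ⇒ 16
(1) 16|_4 = 4^2 ↦ 5^2|_5 = 25 ⇒ 24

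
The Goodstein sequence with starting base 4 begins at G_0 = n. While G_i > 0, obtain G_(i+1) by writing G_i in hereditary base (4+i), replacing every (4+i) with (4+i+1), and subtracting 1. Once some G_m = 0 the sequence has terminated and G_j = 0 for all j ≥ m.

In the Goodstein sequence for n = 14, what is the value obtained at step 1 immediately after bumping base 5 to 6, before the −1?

19

i=0: 14 = 3·4 + 2 (b=4); 4→5: 3·5 + 2 = 17; 17−1 = 16
i=1: 16 = 3·5 + 1 (b=5); 5→6: 3·6 + 1 = 19; 19−1 = 18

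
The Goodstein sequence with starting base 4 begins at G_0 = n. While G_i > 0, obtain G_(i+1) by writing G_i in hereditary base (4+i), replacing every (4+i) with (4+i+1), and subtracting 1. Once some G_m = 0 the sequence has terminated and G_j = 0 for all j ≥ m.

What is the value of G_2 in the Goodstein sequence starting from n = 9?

11

i=0: 9 = 2·4 + 1 (b=4); 4→5: 2·5 + 1 = 11; 11−1 = 10
i=1: 10 = 2·5 (b=5); 5→6: 2·6 = 12; 12−1 = 11
i=2: 11 = 6 + 5 (b=6); 6→7: 7 + 5 = 12; 12−1 = 11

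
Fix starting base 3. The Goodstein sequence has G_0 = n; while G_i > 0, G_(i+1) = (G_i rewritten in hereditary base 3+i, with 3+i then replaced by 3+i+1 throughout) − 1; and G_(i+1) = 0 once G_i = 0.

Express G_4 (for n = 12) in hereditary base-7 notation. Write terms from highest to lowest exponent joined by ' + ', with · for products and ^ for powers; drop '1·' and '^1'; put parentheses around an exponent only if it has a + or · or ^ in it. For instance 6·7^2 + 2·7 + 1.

i=0: 12 = 3^2 + 3 (b=3); 3→4: 4^2 + 4 = 20; 20−1 = 19
i=1: 19 = 4^2 + 3 (b=4); 4→5: 5^2 + 3 = 28; 28−1 = 27
i=2: 27 = 5^2 + 2 (b=5); 5→6: 6^2 + 2 = 38; 38−1 = 37
i=3: 37 = 6^2 + 1 (b=6); 6→7: 7^2 + 1 = 50; 50−1 = 49
i=4: 49 = 7^2 (b=7); 7→8: 8^2 = 64; 64−1 = 63

7^2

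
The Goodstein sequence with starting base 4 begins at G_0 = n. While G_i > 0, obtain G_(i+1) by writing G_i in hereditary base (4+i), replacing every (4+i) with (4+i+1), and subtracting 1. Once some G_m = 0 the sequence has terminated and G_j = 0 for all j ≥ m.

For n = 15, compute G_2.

19

15 —HB4→ 3·4 + 3 —bump→ 3·5 + 3 = 18 —(−1)→ 17
17 —HB5→ 3·5 + 2 —bump→ 3·6 + 2 = 20 —(−1)→ 19
19 —HB6→ 3·6 + 1 —bump→ 3·7 + 1 = 22 —(−1)→ 21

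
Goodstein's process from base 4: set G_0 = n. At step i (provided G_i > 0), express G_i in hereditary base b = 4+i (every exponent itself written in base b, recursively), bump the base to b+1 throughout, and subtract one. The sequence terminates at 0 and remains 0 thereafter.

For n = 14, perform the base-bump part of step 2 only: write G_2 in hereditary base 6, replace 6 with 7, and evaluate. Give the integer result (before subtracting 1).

21

i=0: 14 = 3·4 + 2 (b=4); 4→5: 3·5 + 2 = 17; 17−1 = 16
i=1: 16 = 3·5 + 1 (b=5); 5→6: 3·6 + 1 = 19; 19−1 = 18
i=2: 18 = 3·6 (b=6); 6→7: 3·7 = 21; 21−1 = 20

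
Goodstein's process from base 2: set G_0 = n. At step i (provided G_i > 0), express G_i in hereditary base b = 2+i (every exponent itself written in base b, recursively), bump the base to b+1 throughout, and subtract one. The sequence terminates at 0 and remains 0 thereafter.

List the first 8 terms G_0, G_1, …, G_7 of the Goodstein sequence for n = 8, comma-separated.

8, 80, 553, 6310, 93395, 1647195, 33554571, 774841151

step 0: 8 = 2^(2 + 1); sub 3 for 2: 3^(3 + 1); = 81; G_1 = 81−1 = 80
step 1: 80 = 2·3^3 + 2·3^2 + 2·3 + 2; sub 4 for 3: 2·4^4 + 2·4^2 + 2·4 + 2; = 554; G_2 = 554−1 = 553
step 2: 553 = 2·4^4 + 2·4^2 + 2·4 + 1; sub 5 for 4: 2·5^5 + 2·5^2 + 2·5 + 1; = 6311; G_3 = 6311−1 = 6310
step 3: 6310 = 2·5^5 + 2·5^2 + 2·5; sub 6 for 5: 2·6^6 + 2·6^2 + 2·6; = 93396; G_4 = 93396−1 = 93395
step 4: 93395 = 2·6^6 + 2·6^2 + 6 + 5; sub 7 for 6: 2·7^7 + 2·7^2 + 7 + 5; = 1647196; G_5 = 1647196−1 = 1647195
step 5: 1647195 = 2·7^7 + 2·7^2 + 7 + 4; sub 8 for 7: 2·8^8 + 2·8^2 + 8 + 4; = 33554572; G_6 = 33554572−1 = 33554571
step 6: 33554571 = 2·8^8 + 2·8^2 + 8 + 3; sub 9 for 8: 2·9^9 + 2·9^2 + 9 + 3; = 774841152; G_7 = 774841152−1 = 774841151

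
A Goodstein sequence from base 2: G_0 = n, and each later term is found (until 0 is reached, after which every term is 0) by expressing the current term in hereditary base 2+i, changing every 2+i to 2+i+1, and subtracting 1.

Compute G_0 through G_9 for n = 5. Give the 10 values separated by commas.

5, 27, 255, 467, 775, 1197, 1751, 2454, 3325, 4382

G_0=5  [base 2] 2^2 + 1  →[2↦3]→  3^3 + 1 = 28  −1 ⇒ G_1=27
G_1=27  [base 3] 3^3  →[3↦4]→  4^4 = 256  −1 ⇒ G_2=255
G_2=255  [base 4] 3·4^3 + 3·4^2 + 3·4 + 3  →[4↦5]→  3·5^3 + 3·5^2 + 3·5 + 3 = 468  −1 ⇒ G_3=467
G_3=467  [base 5] 3·5^3 + 3·5^2 + 3·5 + 2  →[5↦6]→  3·6^3 + 3·6^2 + 3·6 + 2 = 776  −1 ⇒ G_4=775
G_4=775  [base 6] 3·6^3 + 3·6^2 + 3·6 + 1  →[6↦7]→  3·7^3 + 3·7^2 + 3·7 + 1 = 1198  −1 ⇒ G_5=1197
G_5=1197  [base 7] 3·7^3 + 3·7^2 + 3·7  →[7↦8]→  3·8^3 + 3·8^2 + 3·8 = 1752  −1 ⇒ G_6=1751
G_6=1751  [base 8] 3·8^3 + 3·8^2 + 2·8 + 7  →[8↦9]→  3·9^3 + 3·9^2 + 2·9 + 7 = 2455  −1 ⇒ G_7=2454
G_7=2454  [base 9] 3·9^3 + 3·9^2 + 2·9 + 6  →[9↦10]→  3·10^3 + 3·10^2 + 2·10 + 6 = 3326  −1 ⇒ G_8=3325
G_8=3325  [base 10] 3·10^3 + 3·10^2 + 2·10 + 5  →[10↦11]→  3·11^3 + 3·11^2 + 2·11 + 5 = 4383  −1 ⇒ G_9=4382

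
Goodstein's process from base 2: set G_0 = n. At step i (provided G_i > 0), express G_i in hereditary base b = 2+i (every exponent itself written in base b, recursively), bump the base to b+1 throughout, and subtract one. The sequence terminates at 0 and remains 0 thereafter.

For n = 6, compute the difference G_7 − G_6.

(0) 6|_2 = 2^2 + 2 ↦ 3^3 + 3|_3 = 30 ⇒ 29
(1) 29|_3 = 3^3 + 2 ↦ 4^4 + 2|_4 = 258 ⇒ 257
(2) 257|_4 = 4^4 + 1 ↦ 5^5 + 1|_5 = 3126 ⇒ 3125
(3) 3125|_5 = 5^5 ↦ 6^6|_6 = 46656 ⇒ 46655
(4) 46655|_6 = 5·6^5 + 5·6^4 + 5·6^3 + 5·6^2 + 5·6 + 5 ↦ 5·7^5 + 5·7^4 + 5·7^3 + 5·7^2 + 5·7 + 5|_7 = 98040 ⇒ 98039
(5) 98039|_7 = 5·7^5 + 5·7^4 + 5·7^3 + 5·7^2 + 5·7 + 4 ↦ 5·8^5 + 5·8^4 + 5·8^3 + 5·8^2 + 5·8 + 4|_8 = 187244 ⇒ 187243
(6) 187243|_8 = 5·8^5 + 5·8^4 + 5·8^3 + 5·8^2 + 5·8 + 3 ↦ 5·9^5 + 5·9^4 + 5·9^3 + 5·9^2 + 5·9 + 3|_9 = 332148 ⇒ 332147

144904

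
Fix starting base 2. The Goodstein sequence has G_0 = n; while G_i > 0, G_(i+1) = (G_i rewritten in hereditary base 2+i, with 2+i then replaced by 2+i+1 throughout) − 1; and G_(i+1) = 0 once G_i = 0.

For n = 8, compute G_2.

(0) 8|_2 = 2^(2 + 1) ↦ 3^(3 + 1)|_3 = 81 ⇒ 80
(1) 80|_3 = 2·3^3 + 2·3^2 + 2·3 + 2 ↦ 2·4^4 + 2·4^2 + 2·4 + 2|_4 = 554 ⇒ 553
(2) 553|_4 = 2·4^4 + 2·4^2 + 2·4 + 1 ↦ 2·5^5 + 2·5^2 + 2·5 + 1|_5 = 6311 ⇒ 6310

553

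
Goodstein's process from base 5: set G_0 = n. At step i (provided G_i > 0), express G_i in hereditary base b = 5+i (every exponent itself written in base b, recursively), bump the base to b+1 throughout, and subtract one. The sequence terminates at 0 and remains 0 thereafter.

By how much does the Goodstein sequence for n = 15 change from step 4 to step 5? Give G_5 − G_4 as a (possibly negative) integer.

step 0: 15 = 3·5; sub 6 for 5: 3·6; = 18; G_1 = 18−1 = 17
step 1: 17 = 2·6 + 5; sub 7 for 6: 2·7 + 5; = 19; G_2 = 19−1 = 18
step 2: 18 = 2·7 + 4; sub 8 for 7: 2·8 + 4; = 20; G_3 = 20−1 = 19
step 3: 19 = 2·8 + 3; sub 9 for 8: 2·9 + 3; = 21; G_4 = 21−1 = 20
step 4: 20 = 2·9 + 2; sub 10 for 9: 2·10 + 2; = 22; G_5 = 22−1 = 21

1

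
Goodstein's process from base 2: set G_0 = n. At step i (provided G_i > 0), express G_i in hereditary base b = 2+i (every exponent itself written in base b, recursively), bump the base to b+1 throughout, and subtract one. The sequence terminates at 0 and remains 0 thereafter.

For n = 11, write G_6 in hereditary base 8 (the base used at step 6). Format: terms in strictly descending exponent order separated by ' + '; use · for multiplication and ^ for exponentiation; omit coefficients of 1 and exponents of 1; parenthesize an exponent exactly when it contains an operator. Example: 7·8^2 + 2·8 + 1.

7·8^8 + 7·8^7 + 7·8^6 + 7·8^5 + 7·8^4 + 7·8^3 + 7·8^2 + 7·8 + 7

G_0 = 11. HB_2(11) = 2^(2 + 1) + 2 + 1. Bump = 85. G_1 = 84.
G_1 = 84. HB_3(84) = 3^(3 + 1) + 3. Bump = 1028. G_2 = 1027.
G_2 = 1027. HB_4(1027) = 4^(4 + 1) + 3. Bump = 15628. G_3 = 15627.
G_3 = 15627. HB_5(15627) = 5^(5 + 1) + 2. Bump = 279938. G_4 = 279937.
G_4 = 279937. HB_6(279937) = 6^(6 + 1) + 1. Bump = 5764802. G_5 = 5764801.
G_5 = 5764801. HB_7(5764801) = 7^(7 + 1). Bump = 134217728. G_6 = 134217727.
G_6 = 134217727. HB_8(134217727) = 7·8^8 + 7·8^7 + 7·8^6 + 7·8^5 + 7·8^4 + 7·8^3 + 7·8^2 + 7·8 + 7. Bump = 2749609303. G_7 = 2749609302.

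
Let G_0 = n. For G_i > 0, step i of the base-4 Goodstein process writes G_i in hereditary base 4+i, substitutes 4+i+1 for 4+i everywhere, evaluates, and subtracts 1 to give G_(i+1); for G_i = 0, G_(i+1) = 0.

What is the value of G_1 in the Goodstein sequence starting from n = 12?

i=0: 12 = 3·4 (b=4); 4→5: 3·5 = 15; 15−1 = 14
i=1: 14 = 2·5 + 4 (b=5); 5→6: 2·6 + 4 = 16; 16−1 = 15

14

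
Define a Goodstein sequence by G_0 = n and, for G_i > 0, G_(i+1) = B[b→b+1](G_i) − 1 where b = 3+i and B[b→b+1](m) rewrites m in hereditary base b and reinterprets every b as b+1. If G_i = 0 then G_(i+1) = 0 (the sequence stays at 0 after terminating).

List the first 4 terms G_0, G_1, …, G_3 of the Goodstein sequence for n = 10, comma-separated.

(0) 10|_3 = 3^2 + 1 ↦ 4^2 + 1|_4 = 17 ⇒ 16
(1) 16|_4 = 4^2 ↦ 5^2|_5 = 25 ⇒ 24
(2) 24|_5 = 4·5 + 4 ↦ 4·6 + 4|_6 = 28 ⇒ 27

10, 16, 24, 27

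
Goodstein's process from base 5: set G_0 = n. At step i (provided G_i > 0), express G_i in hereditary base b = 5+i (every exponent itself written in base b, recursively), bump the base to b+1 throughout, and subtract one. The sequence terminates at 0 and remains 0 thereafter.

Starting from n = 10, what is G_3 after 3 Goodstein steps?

11

i=0: 10 = 2·5 (b=5); 5→6: 2·6 = 12; 12−1 = 11
i=1: 11 = 6 + 5 (b=6); 6→7: 7 + 5 = 12; 12−1 = 11
i=2: 11 = 7 + 4 (b=7); 7→8: 8 + 4 = 12; 12−1 = 11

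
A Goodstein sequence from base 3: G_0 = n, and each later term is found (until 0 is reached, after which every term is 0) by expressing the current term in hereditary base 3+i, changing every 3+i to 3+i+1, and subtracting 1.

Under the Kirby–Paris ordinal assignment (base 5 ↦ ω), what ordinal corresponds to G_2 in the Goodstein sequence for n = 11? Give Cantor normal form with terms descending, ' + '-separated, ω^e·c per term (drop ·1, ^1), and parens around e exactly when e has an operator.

ω^2

base 3: 11 = 3^2 + 2; at 4: 4^2 + 2 = 18; next = 17
base 4: 17 = 4^2 + 1; at 5: 5^2 + 1 = 26; next = 25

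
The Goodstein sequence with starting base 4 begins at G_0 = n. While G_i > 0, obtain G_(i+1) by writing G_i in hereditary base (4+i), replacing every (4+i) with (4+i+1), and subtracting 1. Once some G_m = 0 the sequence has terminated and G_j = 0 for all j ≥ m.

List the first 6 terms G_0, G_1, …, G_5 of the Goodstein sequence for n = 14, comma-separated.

14, 16, 18, 20, 21, 22

base 4: 14 = 3·4 + 2; at 5: 3·5 + 2 = 17; next = 16
base 5: 16 = 3·5 + 1; at 6: 3·6 + 1 = 19; next = 18
base 6: 18 = 3·6; at 7: 3·7 = 21; next = 20
base 7: 20 = 2·7 + 6; at 8: 2·8 + 6 = 22; next = 21
base 8: 21 = 2·8 + 5; at 9: 2·9 + 5 = 23; next = 22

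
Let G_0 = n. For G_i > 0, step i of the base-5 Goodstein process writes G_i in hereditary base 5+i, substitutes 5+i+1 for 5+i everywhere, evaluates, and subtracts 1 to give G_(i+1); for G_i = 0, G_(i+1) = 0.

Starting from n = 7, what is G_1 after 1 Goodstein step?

G_0 = 7. HB_5(7) = 5 + 2. Bump = 8. G_1 = 7.
G_1 = 7. HB_6(7) = 6 + 1. Bump = 8. G_2 = 7.

7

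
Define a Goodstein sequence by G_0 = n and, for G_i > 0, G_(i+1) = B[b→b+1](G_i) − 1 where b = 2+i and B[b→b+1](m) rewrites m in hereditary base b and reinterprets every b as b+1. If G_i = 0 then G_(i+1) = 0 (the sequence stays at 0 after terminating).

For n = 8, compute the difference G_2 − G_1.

473

[0] 8 ≡ 2^(2 + 1) (base 2). Lift 3: 81. −1: 80.
[1] 80 ≡ 2·3^3 + 2·3^2 + 2·3 + 2 (base 3). Lift 4: 554. −1: 553.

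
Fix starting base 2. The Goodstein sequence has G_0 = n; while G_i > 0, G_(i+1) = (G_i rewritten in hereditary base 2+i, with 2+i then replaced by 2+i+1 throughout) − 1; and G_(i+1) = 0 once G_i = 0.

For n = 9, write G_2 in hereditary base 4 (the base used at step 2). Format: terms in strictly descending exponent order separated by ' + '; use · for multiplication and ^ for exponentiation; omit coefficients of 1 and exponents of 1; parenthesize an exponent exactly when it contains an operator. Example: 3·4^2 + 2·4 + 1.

9 —HB2→ 2^(2 + 1) + 1 —bump→ 3^(3 + 1) + 1 = 82 —(−1)→ 81
81 —HB3→ 3^(3 + 1) —bump→ 4^(4 + 1) = 1024 —(−1)→ 1023
1023 —HB4→ 3·4^4 + 3·4^3 + 3·4^2 + 3·4 + 3 —bump→ 3·5^5 + 3·5^3 + 3·5^2 + 3·5 + 3 = 9843 —(−1)→ 9842

3·4^4 + 3·4^3 + 3·4^2 + 3·4 + 3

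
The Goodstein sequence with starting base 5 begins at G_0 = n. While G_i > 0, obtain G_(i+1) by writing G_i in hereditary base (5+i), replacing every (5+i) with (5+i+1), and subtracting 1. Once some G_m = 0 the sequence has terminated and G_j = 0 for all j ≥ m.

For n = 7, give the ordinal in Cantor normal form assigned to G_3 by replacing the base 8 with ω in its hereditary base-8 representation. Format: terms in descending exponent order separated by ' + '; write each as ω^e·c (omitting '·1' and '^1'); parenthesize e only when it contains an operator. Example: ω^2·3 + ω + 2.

7

base 5: 7 = 5 + 2; at 6: 6 + 2 = 8; next = 7
base 6: 7 = 6 + 1; at 7: 7 + 1 = 8; next = 7
base 7: 7 = 7; at 8: 8 = 8; next = 7
base 8: 7 = 7; at 9: 7 = 7; next = 6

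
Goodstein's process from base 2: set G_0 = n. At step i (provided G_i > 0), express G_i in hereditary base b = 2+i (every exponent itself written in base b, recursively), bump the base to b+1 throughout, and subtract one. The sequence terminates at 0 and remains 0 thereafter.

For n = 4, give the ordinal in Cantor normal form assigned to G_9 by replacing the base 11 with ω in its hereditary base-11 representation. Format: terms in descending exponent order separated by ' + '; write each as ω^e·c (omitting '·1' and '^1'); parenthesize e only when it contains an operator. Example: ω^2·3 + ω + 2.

(0) 4|_2 = 2^2 ↦ 3^3|_3 = 27 ⇒ 26
(1) 26|_3 = 2·3^2 + 2·3 + 2 ↦ 2·4^2 + 2·4 + 2|_4 = 42 ⇒ 41
(2) 41|_4 = 2·4^2 + 2·4 + 1 ↦ 2·5^2 + 2·5 + 1|_5 = 61 ⇒ 60
(3) 60|_5 = 2·5^2 + 2·5 ↦ 2·6^2 + 2·6|_6 = 84 ⇒ 83
(4) 83|_6 = 2·6^2 + 6 + 5 ↦ 2·7^2 + 7 + 5|_7 = 110 ⇒ 109
(5) 109|_7 = 2·7^2 + 7 + 4 ↦ 2·8^2 + 8 + 4|_8 = 140 ⇒ 139
(6) 139|_8 = 2·8^2 + 8 + 3 ↦ 2·9^2 + 9 + 3|_9 = 174 ⇒ 173
(7) 173|_9 = 2·9^2 + 9 + 2 ↦ 2·10^2 + 10 + 2|_10 = 212 ⇒ 211
(8) 211|_10 = 2·10^2 + 10 + 1 ↦ 2·11^2 + 11 + 1|_11 = 254 ⇒ 253

ω^2·2 + ω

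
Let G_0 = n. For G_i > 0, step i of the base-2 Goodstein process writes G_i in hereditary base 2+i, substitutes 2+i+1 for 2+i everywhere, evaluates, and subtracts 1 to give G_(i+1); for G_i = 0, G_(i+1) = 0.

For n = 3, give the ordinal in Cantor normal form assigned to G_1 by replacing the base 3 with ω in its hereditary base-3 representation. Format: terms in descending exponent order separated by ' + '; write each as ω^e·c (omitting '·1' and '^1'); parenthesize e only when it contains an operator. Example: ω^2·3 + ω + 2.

ω

G_0 = 3. HB_2(3) = 2 + 1. Bump = 4. G_1 = 3.
G_1 = 3. HB_3(3) = 3. Bump = 4. G_2 = 3.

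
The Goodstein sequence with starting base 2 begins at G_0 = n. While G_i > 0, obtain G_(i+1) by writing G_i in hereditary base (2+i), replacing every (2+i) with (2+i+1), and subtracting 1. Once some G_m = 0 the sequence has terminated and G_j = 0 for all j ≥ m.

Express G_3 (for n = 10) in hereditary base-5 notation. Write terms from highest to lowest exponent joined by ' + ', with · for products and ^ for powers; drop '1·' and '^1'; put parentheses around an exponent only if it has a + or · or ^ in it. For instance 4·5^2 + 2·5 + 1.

base 2: 10 = 2^(2 + 1) + 2; at 3: 3^(3 + 1) + 3 = 84; next = 83
base 3: 83 = 3^(3 + 1) + 2; at 4: 4^(4 + 1) + 2 = 1026; next = 1025
base 4: 1025 = 4^(4 + 1) + 1; at 5: 5^(5 + 1) + 1 = 15626; next = 15625
base 5: 15625 = 5^(5 + 1); at 6: 6^(6 + 1) = 279936; next = 279935

5^(5 + 1)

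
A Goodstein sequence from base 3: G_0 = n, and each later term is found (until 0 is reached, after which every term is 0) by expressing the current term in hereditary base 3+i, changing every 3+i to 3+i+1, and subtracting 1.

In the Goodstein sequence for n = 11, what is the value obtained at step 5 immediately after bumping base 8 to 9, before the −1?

48

G_0 = 11. HB_3(11) = 3^2 + 2. Bump = 18. G_1 = 17.
G_1 = 17. HB_4(17) = 4^2 + 1. Bump = 26. G_2 = 25.
G_2 = 25. HB_5(25) = 5^2. Bump = 36. G_3 = 35.
G_3 = 35. HB_6(35) = 5·6 + 5. Bump = 40. G_4 = 39.
G_4 = 39. HB_7(39) = 5·7 + 4. Bump = 44. G_5 = 43.
G_5 = 43. HB_8(43) = 5·8 + 3. Bump = 48. G_6 = 47.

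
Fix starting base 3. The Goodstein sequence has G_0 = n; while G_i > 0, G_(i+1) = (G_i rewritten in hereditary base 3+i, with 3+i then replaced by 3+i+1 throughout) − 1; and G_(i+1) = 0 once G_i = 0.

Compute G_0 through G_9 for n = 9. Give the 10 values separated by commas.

G_0=9  [base 3] 3^2  →[3↦4]→  4^2 = 16  −1 ⇒ G_1=15
G_1=15  [base 4] 3·4 + 3  →[4↦5]→  3·5 + 3 = 18  −1 ⇒ G_2=17
G_2=17  [base 5] 3·5 + 2  →[5↦6]→  3·6 + 2 = 20  −1 ⇒ G_3=19
G_3=19  [base 6] 3·6 + 1  →[6↦7]→  3·7 + 1 = 22  −1 ⇒ G_4=21
G_4=21  [base 7] 3·7  →[7↦8]→  3·8 = 24  −1 ⇒ G_5=23
G_5=23  [base 8] 2·8 + 7  →[8↦9]→  2·9 + 7 = 25  −1 ⇒ G_6=24
G_6=24  [base 9] 2·9 + 6  →[9↦10]→  2·10 + 6 = 26  −1 ⇒ G_7=25
G_7=25  [base 10] 2·10 + 5  →[10↦11]→  2·11 + 5 = 27  −1 ⇒ G_8=26
G_8=26  [base 11] 2·11 + 4  →[11↦12]→  2·12 + 4 = 28  −1 ⇒ G_9=27

9, 15, 17, 19, 21, 23, 24, 25, 26, 27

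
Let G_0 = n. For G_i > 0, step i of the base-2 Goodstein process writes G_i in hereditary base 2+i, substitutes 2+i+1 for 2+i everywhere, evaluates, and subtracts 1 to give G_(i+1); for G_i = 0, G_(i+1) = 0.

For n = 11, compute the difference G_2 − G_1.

943

11 —HB2→ 2^(2 + 1) + 2 + 1 —bump→ 3^(3 + 1) + 3 + 1 = 85 —(−1)→ 84
84 —HB3→ 3^(3 + 1) + 3 —bump→ 4^(4 + 1) + 4 = 1028 —(−1)→ 1027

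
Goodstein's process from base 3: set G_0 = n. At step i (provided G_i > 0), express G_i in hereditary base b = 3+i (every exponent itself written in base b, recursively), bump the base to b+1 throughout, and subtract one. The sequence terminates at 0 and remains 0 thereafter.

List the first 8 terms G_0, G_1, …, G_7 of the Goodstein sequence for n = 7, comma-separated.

base 3: 7 = 2·3 + 1; at 4: 2·4 + 1 = 9; next = 8
base 4: 8 = 2·4; at 5: 2·5 = 10; next = 9
base 5: 9 = 5 + 4; at 6: 6 + 4 = 10; next = 9
base 6: 9 = 6 + 3; at 7: 7 + 3 = 10; next = 9
base 7: 9 = 7 + 2; at 8: 8 + 2 = 10; next = 9
base 8: 9 = 8 + 1; at 9: 9 + 1 = 10; next = 9
base 9: 9 = 9; at 10: 10 = 10; next = 9

7, 8, 9, 9, 9, 9, 9, 9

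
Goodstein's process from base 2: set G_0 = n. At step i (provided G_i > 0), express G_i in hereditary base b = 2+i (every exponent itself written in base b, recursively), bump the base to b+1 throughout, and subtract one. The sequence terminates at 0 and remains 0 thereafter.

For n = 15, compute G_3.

18752

15 —HB2→ 2^(2 + 1) + 2^2 + 2 + 1 —bump→ 3^(3 + 1) + 3^3 + 3 + 1 = 112 —(−1)→ 111
111 —HB3→ 3^(3 + 1) + 3^3 + 3 —bump→ 4^(4 + 1) + 4^4 + 4 = 1284 —(−1)→ 1283
1283 —HB4→ 4^(4 + 1) + 4^4 + 3 —bump→ 5^(5 + 1) + 5^5 + 3 = 18753 —(−1)→ 18752
18752 —HB5→ 5^(5 + 1) + 5^5 + 2 —bump→ 6^(6 + 1) + 6^6 + 2 = 326594 —(−1)→ 326593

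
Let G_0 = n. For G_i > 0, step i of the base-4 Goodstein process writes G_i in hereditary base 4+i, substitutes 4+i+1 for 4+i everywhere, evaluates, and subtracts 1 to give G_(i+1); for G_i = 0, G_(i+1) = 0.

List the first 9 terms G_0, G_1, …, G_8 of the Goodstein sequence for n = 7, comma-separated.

7, 7, 7, 7, 7, 6, 5, 4, 3

i=0: 7 = 4 + 3 (b=4); 4→5: 5 + 3 = 8; 8−1 = 7
i=1: 7 = 5 + 2 (b=5); 5→6: 6 + 2 = 8; 8−1 = 7
i=2: 7 = 6 + 1 (b=6); 6→7: 7 + 1 = 8; 8−1 = 7
i=3: 7 = 7 (b=7); 7→8: 8 = 8; 8−1 = 7
i=4: 7 = 7 (b=8); 8→9: 7 = 7; 7−1 = 6
i=5: 6 = 6 (b=9); 9→10: 6 = 6; 6−1 = 5
i=6: 5 = 5 (b=10); 10→11: 5 = 5; 5−1 = 4
i=7: 4 = 4 (b=11); 11→12: 4 = 4; 4−1 = 3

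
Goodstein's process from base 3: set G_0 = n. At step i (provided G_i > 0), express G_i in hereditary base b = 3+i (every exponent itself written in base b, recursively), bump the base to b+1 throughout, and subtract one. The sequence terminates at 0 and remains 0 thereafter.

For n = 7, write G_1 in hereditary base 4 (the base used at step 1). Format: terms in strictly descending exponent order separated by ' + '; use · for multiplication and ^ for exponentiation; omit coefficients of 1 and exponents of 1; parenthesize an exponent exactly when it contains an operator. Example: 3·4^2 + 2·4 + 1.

2·4

i=0: 7 = 2·3 + 1 (b=3); 3→4: 2·4 + 1 = 9; 9−1 = 8
i=1: 8 = 2·4 (b=4); 4→5: 2·5 = 10; 10−1 = 9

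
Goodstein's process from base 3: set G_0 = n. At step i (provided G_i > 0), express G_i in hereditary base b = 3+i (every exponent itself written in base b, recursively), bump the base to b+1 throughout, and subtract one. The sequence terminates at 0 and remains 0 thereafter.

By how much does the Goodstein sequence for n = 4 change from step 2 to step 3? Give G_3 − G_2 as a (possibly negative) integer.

i=0: 4 = 3 + 1 (b=3); 3→4: 4 + 1 = 5; 5−1 = 4
i=1: 4 = 4 (b=4); 4→5: 5 = 5; 5−1 = 4
i=2: 4 = 4 (b=5); 5→6: 4 = 4; 4−1 = 3

-1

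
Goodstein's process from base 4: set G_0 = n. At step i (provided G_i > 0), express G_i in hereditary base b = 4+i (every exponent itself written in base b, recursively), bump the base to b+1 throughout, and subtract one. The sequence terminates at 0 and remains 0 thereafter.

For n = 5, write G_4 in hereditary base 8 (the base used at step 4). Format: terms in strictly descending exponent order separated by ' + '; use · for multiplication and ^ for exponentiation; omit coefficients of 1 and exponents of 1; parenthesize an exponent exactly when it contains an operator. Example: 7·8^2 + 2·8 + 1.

[0] 5 ≡ 4 + 1 (base 4). Lift 5: 6. −1: 5.
[1] 5 ≡ 5 (base 5). Lift 6: 6. −1: 5.
[2] 5 ≡ 5 (base 6). Lift 7: 5. −1: 4.
[3] 4 ≡ 4 (base 7). Lift 8: 4. −1: 3.
[4] 3 ≡ 3 (base 8). Lift 9: 3. −1: 2.

3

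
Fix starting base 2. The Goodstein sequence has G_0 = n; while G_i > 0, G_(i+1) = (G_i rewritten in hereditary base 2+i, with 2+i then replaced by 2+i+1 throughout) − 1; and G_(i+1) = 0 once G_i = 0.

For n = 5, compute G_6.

1751

G_0 = 5. HB_2(5) = 2^2 + 1. Bump = 28. G_1 = 27.
G_1 = 27. HB_3(27) = 3^3. Bump = 256. G_2 = 255.
G_2 = 255. HB_4(255) = 3·4^3 + 3·4^2 + 3·4 + 3. Bump = 468. G_3 = 467.
G_3 = 467. HB_5(467) = 3·5^3 + 3·5^2 + 3·5 + 2. Bump = 776. G_4 = 775.
G_4 = 775. HB_6(775) = 3·6^3 + 3·6^2 + 3·6 + 1. Bump = 1198. G_5 = 1197.
G_5 = 1197. HB_7(1197) = 3·7^3 + 3·7^2 + 3·7. Bump = 1752. G_6 = 1751.
G_6 = 1751. HB_8(1751) = 3·8^3 + 3·8^2 + 2·8 + 7. Bump = 2455. G_7 = 2454.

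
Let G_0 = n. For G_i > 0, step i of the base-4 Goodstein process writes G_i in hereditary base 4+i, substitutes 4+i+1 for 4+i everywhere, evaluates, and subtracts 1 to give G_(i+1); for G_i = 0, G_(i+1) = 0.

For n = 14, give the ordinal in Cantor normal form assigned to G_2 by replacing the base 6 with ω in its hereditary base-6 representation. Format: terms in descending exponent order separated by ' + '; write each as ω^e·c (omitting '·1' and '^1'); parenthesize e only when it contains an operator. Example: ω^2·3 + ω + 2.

14 —HB4→ 3·4 + 2 —bump→ 3·5 + 2 = 17 —(−1)→ 16
16 —HB5→ 3·5 + 1 —bump→ 3·6 + 1 = 19 —(−1)→ 18
18 —HB6→ 3·6 —bump→ 3·7 = 21 —(−1)→ 20

ω·3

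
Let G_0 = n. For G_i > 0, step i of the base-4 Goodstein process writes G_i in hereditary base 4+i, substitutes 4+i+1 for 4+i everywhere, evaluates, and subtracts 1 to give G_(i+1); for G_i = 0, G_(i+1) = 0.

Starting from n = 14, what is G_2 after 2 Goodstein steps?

18

G_0 = 14. HB_4(14) = 3·4 + 2. Bump = 17. G_1 = 16.
G_1 = 16. HB_5(16) = 3·5 + 1. Bump = 19. G_2 = 18.
G_2 = 18. HB_6(18) = 3·6. Bump = 21. G_3 = 20.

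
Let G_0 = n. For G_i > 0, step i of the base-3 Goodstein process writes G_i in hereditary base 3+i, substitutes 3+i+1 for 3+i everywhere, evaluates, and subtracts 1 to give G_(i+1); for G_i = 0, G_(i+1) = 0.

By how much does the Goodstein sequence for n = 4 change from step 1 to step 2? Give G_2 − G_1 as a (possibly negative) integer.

0

G_0 = 4. HB_3(4) = 3 + 1. Bump = 5. G_1 = 4.
G_1 = 4. HB_4(4) = 4. Bump = 5. G_2 = 4.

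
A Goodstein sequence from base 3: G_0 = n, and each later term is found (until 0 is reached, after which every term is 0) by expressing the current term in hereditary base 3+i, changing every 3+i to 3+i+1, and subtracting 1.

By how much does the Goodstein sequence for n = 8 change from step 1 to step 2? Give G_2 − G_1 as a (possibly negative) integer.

1

i=0: 8 = 2·3 + 2 (b=3); 3→4: 2·4 + 2 = 10; 10−1 = 9
i=1: 9 = 2·4 + 1 (b=4); 4→5: 2·5 + 1 = 11; 11−1 = 10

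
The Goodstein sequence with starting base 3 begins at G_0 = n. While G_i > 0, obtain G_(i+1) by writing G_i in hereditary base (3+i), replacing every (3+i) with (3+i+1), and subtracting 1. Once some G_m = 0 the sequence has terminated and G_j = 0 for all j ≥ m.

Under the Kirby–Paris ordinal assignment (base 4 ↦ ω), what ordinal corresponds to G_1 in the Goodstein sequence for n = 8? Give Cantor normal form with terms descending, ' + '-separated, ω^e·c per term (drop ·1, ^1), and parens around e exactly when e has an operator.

i=0: 8 = 2·3 + 2 (b=3); 3→4: 2·4 + 2 = 10; 10−1 = 9
i=1: 9 = 2·4 + 1 (b=4); 4→5: 2·5 + 1 = 11; 11−1 = 10

ω·2 + 1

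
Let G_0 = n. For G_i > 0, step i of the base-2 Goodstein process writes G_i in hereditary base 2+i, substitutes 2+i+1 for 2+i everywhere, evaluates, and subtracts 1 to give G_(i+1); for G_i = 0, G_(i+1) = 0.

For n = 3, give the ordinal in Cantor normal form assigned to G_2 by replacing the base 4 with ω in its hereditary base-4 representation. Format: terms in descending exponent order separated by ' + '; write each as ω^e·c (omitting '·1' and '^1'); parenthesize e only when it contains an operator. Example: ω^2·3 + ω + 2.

(0) 3|_2 = 2 + 1 ↦ 3 + 1|_3 = 4 ⇒ 3
(1) 3|_3 = 3 ↦ 4|_4 = 4 ⇒ 3
(2) 3|_4 = 3 ↦ 3|_5 = 3 ⇒ 2

3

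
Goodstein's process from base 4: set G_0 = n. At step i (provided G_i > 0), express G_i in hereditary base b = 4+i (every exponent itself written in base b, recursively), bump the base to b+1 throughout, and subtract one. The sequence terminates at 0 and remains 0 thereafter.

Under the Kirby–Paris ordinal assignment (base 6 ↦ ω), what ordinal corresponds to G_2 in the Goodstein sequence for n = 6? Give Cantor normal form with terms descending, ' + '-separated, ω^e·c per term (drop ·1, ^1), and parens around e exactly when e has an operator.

step 0: 6 = 4 + 2; sub 5 for 4: 5 + 2; = 7; G_1 = 7−1 = 6
step 1: 6 = 5 + 1; sub 6 for 5: 6 + 1; = 7; G_2 = 7−1 = 6
step 2: 6 = 6; sub 7 for 6: 7; = 7; G_3 = 7−1 = 6

ω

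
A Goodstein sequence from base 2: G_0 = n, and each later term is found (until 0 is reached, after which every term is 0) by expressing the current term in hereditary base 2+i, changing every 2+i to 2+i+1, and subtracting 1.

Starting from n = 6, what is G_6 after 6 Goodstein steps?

G_0=6  [base 2] 2^2 + 2  →[2↦3]→  3^3 + 3 = 30  −1 ⇒ G_1=29
G_1=29  [base 3] 3^3 + 2  →[3↦4]→  4^4 + 2 = 258  −1 ⇒ G_2=257
G_2=257  [base 4] 4^4 + 1  →[4↦5]→  5^5 + 1 = 3126  −1 ⇒ G_3=3125
G_3=3125  [base 5] 5^5  →[5↦6]→  6^6 = 46656  −1 ⇒ G_4=46655
G_4=46655  [base 6] 5·6^5 + 5·6^4 + 5·6^3 + 5·6^2 + 5·6 + 5  →[6↦7]→  5·7^5 + 5·7^4 + 5·7^3 + 5·7^2 + 5·7 + 5 = 98040  −1 ⇒ G_5=98039
G_5=98039  [base 7] 5·7^5 + 5·7^4 + 5·7^3 + 5·7^2 + 5·7 + 4  →[7↦8]→  5·8^5 + 5·8^4 + 5·8^3 + 5·8^2 + 5·8 + 4 = 187244  −1 ⇒ G_6=187243
G_6=187243  [base 8] 5·8^5 + 5·8^4 + 5·8^3 + 5·8^2 + 5·8 + 3  →[8↦9]→  5·9^5 + 5·9^4 + 5·9^3 + 5·9^2 + 5·9 + 3 = 332148  −1 ⇒ G_7=332147

187243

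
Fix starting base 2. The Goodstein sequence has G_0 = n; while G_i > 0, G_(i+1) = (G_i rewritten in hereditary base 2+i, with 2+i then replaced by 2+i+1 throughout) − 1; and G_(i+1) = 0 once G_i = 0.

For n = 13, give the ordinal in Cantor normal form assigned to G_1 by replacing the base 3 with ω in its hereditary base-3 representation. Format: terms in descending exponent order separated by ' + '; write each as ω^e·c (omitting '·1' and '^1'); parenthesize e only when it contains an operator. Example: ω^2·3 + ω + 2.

13 —HB2→ 2^(2 + 1) + 2^2 + 1 —bump→ 3^(3 + 1) + 3^3 + 1 = 109 —(−1)→ 108
108 —HB3→ 3^(3 + 1) + 3^3 —bump→ 4^(4 + 1) + 4^4 = 1280 —(−1)→ 1279

ω^(ω + 1) + ω^ω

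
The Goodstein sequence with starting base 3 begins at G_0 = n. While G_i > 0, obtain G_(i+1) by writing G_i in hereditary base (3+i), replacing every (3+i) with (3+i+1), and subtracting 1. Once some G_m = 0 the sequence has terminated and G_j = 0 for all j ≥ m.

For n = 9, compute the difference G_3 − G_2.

step 0: 9 = 3^2; sub 4 for 3: 4^2; = 16; G_1 = 16−1 = 15
step 1: 15 = 3·4 + 3; sub 5 for 4: 3·5 + 3; = 18; G_2 = 18−1 = 17
step 2: 17 = 3·5 + 2; sub 6 for 5: 3·6 + 2; = 20; G_3 = 20−1 = 19

2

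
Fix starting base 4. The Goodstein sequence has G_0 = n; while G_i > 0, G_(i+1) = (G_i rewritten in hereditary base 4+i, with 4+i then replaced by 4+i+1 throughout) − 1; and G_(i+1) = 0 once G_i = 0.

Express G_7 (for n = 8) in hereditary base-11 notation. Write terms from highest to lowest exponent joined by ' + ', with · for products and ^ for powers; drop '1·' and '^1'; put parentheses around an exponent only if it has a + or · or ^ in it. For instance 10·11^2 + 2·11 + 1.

8 —HB4→ 2·4 —bump→ 2·5 = 10 —(−1)→ 9
9 —HB5→ 5 + 4 —bump→ 6 + 4 = 10 —(−1)→ 9
9 —HB6→ 6 + 3 —bump→ 7 + 3 = 10 —(−1)→ 9
9 —HB7→ 7 + 2 —bump→ 8 + 2 = 10 —(−1)→ 9
9 —HB8→ 8 + 1 —bump→ 9 + 1 = 10 —(−1)→ 9
9 —HB9→ 9 —bump→ 10 = 10 —(−1)→ 9
9 —HB10→ 9 —bump→ 9 = 9 —(−1)→ 8

8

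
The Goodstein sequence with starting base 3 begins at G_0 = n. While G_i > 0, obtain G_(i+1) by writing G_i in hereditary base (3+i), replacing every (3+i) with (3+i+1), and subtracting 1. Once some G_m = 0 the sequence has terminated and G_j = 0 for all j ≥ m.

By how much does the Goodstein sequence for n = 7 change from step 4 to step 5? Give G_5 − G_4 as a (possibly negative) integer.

G_0 = 7. HB_3(7) = 2·3 + 1. Bump = 9. G_1 = 8.
G_1 = 8. HB_4(8) = 2·4. Bump = 10. G_2 = 9.
G_2 = 9. HB_5(9) = 5 + 4. Bump = 10. G_3 = 9.
G_3 = 9. HB_6(9) = 6 + 3. Bump = 10. G_4 = 9.
G_4 = 9. HB_7(9) = 7 + 2. Bump = 10. G_5 = 9.

0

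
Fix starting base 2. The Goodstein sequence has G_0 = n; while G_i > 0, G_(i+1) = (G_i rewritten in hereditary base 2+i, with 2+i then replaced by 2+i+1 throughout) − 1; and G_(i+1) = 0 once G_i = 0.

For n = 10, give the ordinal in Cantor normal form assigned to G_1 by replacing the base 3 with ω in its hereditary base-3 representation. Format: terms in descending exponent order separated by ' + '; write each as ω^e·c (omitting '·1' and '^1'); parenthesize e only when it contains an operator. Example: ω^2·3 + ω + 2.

step 0: 10 = 2^(2 + 1) + 2; sub 3 for 2: 3^(3 + 1) + 3; = 84; G_1 = 84−1 = 83
step 1: 83 = 3^(3 + 1) + 2; sub 4 for 3: 4^(4 + 1) + 2; = 1026; G_2 = 1026−1 = 1025

ω^(ω + 1) + 2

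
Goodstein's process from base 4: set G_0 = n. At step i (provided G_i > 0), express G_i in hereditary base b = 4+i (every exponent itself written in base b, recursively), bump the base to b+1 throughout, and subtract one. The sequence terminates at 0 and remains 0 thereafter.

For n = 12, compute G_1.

14

i=0: 12 = 3·4 (b=4); 4→5: 3·5 = 15; 15−1 = 14
i=1: 14 = 2·5 + 4 (b=5); 5→6: 2·6 + 4 = 16; 16−1 = 15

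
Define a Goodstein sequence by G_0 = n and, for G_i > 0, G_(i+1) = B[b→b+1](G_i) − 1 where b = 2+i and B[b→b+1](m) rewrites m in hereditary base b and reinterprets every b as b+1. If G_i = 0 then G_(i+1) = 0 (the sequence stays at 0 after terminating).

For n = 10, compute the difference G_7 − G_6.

1853361269

base 2: 10 = 2^(2 + 1) + 2; at 3: 3^(3 + 1) + 3 = 84; next = 83
base 3: 83 = 3^(3 + 1) + 2; at 4: 4^(4 + 1) + 2 = 1026; next = 1025
base 4: 1025 = 4^(4 + 1) + 1; at 5: 5^(5 + 1) + 1 = 15626; next = 15625
base 5: 15625 = 5^(5 + 1); at 6: 6^(6 + 1) = 279936; next = 279935
base 6: 279935 = 5·6^6 + 5·6^5 + 5·6^4 + 5·6^3 + 5·6^2 + 5·6 + 5; at 7: 5·7^7 + 5·7^5 + 5·7^4 + 5·7^3 + 5·7^2 + 5·7 + 5 = 4215755; next = 4215754
base 7: 4215754 = 5·7^7 + 5·7^5 + 5·7^4 + 5·7^3 + 5·7^2 + 5·7 + 4; at 8: 5·8^8 + 5·8^5 + 5·8^4 + 5·8^3 + 5·8^2 + 5·8 + 4 = 84073324; next = 84073323
base 8: 84073323 = 5·8^8 + 5·8^5 + 5·8^4 + 5·8^3 + 5·8^2 + 5·8 + 3; at 9: 5·9^9 + 5·9^5 + 5·9^4 + 5·9^3 + 5·9^2 + 5·9 + 3 = 1937434593; next = 1937434592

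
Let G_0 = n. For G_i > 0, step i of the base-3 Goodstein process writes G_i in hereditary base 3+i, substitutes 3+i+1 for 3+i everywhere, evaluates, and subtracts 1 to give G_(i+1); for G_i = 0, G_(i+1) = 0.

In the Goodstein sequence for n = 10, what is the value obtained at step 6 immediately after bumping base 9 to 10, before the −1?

40

base 3: 10 = 3^2 + 1; at 4: 4^2 + 1 = 17; next = 16
base 4: 16 = 4^2; at 5: 5^2 = 25; next = 24
base 5: 24 = 4·5 + 4; at 6: 4·6 + 4 = 28; next = 27
base 6: 27 = 4·6 + 3; at 7: 4·7 + 3 = 31; next = 30
base 7: 30 = 4·7 + 2; at 8: 4·8 + 2 = 34; next = 33
base 8: 33 = 4·8 + 1; at 9: 4·9 + 1 = 37; next = 36
base 9: 36 = 4·9; at 10: 4·10 = 40; next = 39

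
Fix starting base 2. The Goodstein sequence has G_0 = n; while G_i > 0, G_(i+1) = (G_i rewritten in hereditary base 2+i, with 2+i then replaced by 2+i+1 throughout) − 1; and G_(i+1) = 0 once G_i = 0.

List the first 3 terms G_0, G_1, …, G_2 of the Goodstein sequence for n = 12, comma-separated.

step 0: 12 = 2^(2 + 1) + 2^2; sub 3 for 2: 3^(3 + 1) + 3^3; = 108; G_1 = 108−1 = 107
step 1: 107 = 3^(3 + 1) + 2·3^2 + 2·3 + 2; sub 4 for 3: 4^(4 + 1) + 2·4^2 + 2·4 + 2; = 1066; G_2 = 1066−1 = 1065

12, 107, 1065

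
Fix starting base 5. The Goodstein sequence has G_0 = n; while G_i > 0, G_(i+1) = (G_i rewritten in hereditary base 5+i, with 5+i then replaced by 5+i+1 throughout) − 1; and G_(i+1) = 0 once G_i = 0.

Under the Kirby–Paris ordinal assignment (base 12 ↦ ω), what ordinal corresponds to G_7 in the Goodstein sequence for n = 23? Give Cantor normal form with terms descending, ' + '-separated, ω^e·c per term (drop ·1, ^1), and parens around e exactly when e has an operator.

[0] 23 ≡ 4·5 + 3 (base 5). Lift 6: 27. −1: 26.
[1] 26 ≡ 4·6 + 2 (base 6). Lift 7: 30. −1: 29.
[2] 29 ≡ 4·7 + 1 (base 7). Lift 8: 33. −1: 32.
[3] 32 ≡ 4·8 (base 8). Lift 9: 36. −1: 35.
[4] 35 ≡ 3·9 + 8 (base 9). Lift 10: 38. −1: 37.
[5] 37 ≡ 3·10 + 7 (base 10). Lift 11: 40. −1: 39.
[6] 39 ≡ 3·11 + 6 (base 11). Lift 12: 42. −1: 41.

ω·3 + 5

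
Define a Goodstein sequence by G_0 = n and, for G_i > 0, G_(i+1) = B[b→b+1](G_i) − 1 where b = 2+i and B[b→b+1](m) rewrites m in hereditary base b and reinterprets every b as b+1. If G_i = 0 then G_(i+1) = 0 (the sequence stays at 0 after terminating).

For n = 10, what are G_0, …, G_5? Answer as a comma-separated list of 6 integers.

10 —HB2→ 2^(2 + 1) + 2 —bump→ 3^(3 + 1) + 3 = 84 —(−1)→ 83
83 —HB3→ 3^(3 + 1) + 2 —bump→ 4^(4 + 1) + 2 = 1026 —(−1)→ 1025
1025 —HB4→ 4^(4 + 1) + 1 —bump→ 5^(5 + 1) + 1 = 15626 —(−1)→ 15625
15625 —HB5→ 5^(5 + 1) —bump→ 6^(6 + 1) = 279936 —(−1)→ 279935
279935 —HB6→ 5·6^6 + 5·6^5 + 5·6^4 + 5·6^3 + 5·6^2 + 5·6 + 5 —bump→ 5·7^7 + 5·7^5 + 5·7^4 + 5·7^3 + 5·7^2 + 5·7 + 5 = 4215755 —(−1)→ 4215754

10, 83, 1025, 15625, 279935, 4215754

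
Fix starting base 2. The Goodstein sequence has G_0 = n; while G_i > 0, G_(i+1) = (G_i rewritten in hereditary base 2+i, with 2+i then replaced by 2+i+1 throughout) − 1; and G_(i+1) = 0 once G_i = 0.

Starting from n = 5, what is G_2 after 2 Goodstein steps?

255

5 —HB2→ 2^2 + 1 —bump→ 3^3 + 1 = 28 —(−1)→ 27
27 —HB3→ 3^3 —bump→ 4^4 = 256 —(−1)→ 255
255 —HB4→ 3·4^3 + 3·4^2 + 3·4 + 3 —bump→ 3·5^3 + 3·5^2 + 3·5 + 3 = 468 —(−1)→ 467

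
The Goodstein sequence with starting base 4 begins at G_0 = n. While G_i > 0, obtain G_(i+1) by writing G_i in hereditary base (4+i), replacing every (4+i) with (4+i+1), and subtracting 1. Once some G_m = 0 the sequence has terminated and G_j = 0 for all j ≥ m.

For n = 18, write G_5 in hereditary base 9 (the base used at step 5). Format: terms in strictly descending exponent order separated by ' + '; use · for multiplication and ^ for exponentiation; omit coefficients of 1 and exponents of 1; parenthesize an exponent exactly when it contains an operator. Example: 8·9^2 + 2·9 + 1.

G_0=18  [base 4] 4^2 + 2  →[4↦5]→  5^2 + 2 = 27  −1 ⇒ G_1=26
G_1=26  [base 5] 5^2 + 1  →[5↦6]→  6^2 + 1 = 37  −1 ⇒ G_2=36
G_2=36  [base 6] 6^2  →[6↦7]→  7^2 = 49  −1 ⇒ G_3=48
G_3=48  [base 7] 6·7 + 6  →[7↦8]→  6·8 + 6 = 54  −1 ⇒ G_4=53
G_4=53  [base 8] 6·8 + 5  →[8↦9]→  6·9 + 5 = 59  −1 ⇒ G_5=58
G_5=58  [base 9] 6·9 + 4  →[9↦10]→  6·10 + 4 = 64  −1 ⇒ G_6=63

6·9 + 4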